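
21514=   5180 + 16334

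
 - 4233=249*(-17) 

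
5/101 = 5/101 = 0.05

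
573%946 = 573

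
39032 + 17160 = 56192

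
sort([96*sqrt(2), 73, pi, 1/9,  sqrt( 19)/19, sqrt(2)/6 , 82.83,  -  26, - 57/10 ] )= [  -  26, - 57/10,1/9,sqrt(19 ) /19,sqrt(2) /6,pi,  73, 82.83, 96*sqrt ( 2 ) ] 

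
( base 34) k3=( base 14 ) 36B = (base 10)683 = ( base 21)1BB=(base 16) 2ab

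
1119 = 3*373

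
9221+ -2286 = 6935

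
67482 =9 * 7498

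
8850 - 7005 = 1845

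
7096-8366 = -1270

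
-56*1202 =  - 67312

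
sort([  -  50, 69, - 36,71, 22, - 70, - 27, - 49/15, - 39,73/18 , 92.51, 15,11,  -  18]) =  [ - 70, - 50, - 39, - 36, - 27, - 18,- 49/15, 73/18,11,15, 22, 69, 71, 92.51 ]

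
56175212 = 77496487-21321275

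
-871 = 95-966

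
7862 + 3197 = 11059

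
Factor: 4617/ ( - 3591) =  - 9/7=- 3^2*7^( - 1 ) 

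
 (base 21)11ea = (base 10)10006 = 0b10011100010110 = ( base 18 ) 1cfg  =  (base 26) EKM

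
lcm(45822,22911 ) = 45822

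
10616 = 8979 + 1637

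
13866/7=1980 + 6/7= 1980.86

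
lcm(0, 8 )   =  0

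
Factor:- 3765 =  - 3^1*5^1*251^1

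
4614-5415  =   - 801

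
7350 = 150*49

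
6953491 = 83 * 83777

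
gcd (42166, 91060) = 58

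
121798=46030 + 75768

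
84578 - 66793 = 17785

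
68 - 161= - 93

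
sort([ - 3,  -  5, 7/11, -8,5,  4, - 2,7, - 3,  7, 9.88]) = [ - 8, - 5 , - 3, - 3, - 2,7/11,4,  5, 7, 7, 9.88 ]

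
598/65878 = 299/32939  =  0.01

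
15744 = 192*82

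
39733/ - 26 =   -  39733/26 = -  1528.19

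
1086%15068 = 1086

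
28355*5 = 141775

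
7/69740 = 7/69740 = 0.00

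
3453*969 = 3345957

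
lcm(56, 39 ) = 2184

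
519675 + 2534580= 3054255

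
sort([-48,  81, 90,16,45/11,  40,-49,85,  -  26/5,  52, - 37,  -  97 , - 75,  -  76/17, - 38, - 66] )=[ - 97 ,-75, - 66, - 49, - 48, - 38, - 37, - 26/5,  -  76/17, 45/11,16  ,  40,52 , 81, 85,90]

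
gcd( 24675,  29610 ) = 4935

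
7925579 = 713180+7212399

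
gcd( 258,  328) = 2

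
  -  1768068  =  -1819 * 972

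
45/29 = 45/29=1.55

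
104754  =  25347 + 79407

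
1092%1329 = 1092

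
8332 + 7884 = 16216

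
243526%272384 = 243526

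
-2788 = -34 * 82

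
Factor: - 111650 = -2^1*5^2*7^1*  11^1 *29^1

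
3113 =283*11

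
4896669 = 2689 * 1821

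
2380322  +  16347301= 18727623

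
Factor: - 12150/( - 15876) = 2^( - 1 ) * 3^1*5^2 * 7^( - 2) = 75/98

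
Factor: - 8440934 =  - 2^1*83^1*50849^1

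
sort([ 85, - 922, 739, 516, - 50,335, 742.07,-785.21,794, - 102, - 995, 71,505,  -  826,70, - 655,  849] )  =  [ - 995, - 922, - 826,  -  785.21, - 655, - 102,  -  50, 70,71, 85, 335,505,516  ,  739,742.07, 794,849 ]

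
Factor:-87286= - 2^1*19^1*2297^1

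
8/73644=2/18411 = 0.00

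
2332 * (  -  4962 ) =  - 11571384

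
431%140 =11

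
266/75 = 3 + 41/75 = 3.55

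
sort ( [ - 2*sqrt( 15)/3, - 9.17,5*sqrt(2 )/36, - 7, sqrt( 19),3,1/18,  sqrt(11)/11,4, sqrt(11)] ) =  [ - 9.17,-7, - 2 * sqrt(15)/3,  1/18, 5*sqrt( 2) /36, sqrt(11) /11,3,  sqrt(11), 4,sqrt(19 )]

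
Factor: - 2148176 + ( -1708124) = - 2^2 * 5^2*7^2 * 787^1  =  -3856300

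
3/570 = 1/190 = 0.01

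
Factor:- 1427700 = -2^2*3^1*5^2*4759^1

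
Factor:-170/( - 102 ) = 3^( - 1) *5^1 = 5/3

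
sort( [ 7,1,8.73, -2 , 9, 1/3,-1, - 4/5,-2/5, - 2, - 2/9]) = [ - 2,-2,-1, - 4/5 , - 2/5, - 2/9, 1/3, 1,  7, 8.73, 9]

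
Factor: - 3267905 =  - 5^1 *19^1 * 41^1*839^1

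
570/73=7+59/73= 7.81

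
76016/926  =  82+42/463 = 82.09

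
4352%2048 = 256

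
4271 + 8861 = 13132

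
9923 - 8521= 1402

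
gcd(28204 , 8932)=44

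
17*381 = 6477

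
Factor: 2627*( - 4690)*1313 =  - 16176987190 = - 2^1*5^1*7^1* 13^1 * 37^1 * 67^1*71^1*101^1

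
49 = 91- 42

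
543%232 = 79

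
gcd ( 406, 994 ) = 14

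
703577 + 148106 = 851683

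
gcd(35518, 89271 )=7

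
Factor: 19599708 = 2^2 *3^1*17^1*29^1*3313^1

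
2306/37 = 62 + 12/37=62.32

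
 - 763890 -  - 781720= 17830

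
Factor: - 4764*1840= - 2^6 * 3^1*5^1*23^1*397^1=- 8765760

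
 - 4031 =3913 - 7944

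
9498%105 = 48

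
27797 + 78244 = 106041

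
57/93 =19/31= 0.61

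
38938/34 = 19469/17 =1145.24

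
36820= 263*140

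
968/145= 6 + 98/145 = 6.68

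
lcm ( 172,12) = 516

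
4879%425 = 204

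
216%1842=216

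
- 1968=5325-7293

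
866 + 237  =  1103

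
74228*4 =296912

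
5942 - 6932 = -990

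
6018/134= 3009/67 = 44.91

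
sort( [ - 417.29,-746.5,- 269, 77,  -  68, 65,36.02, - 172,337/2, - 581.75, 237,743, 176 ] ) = [ - 746.5, - 581.75, - 417.29, - 269, - 172, - 68,36.02, 65, 77,337/2, 176, 237, 743 ] 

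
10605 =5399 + 5206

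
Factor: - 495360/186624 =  - 215/81=- 3^ (  -  4) * 5^1*43^1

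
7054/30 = 235 + 2/15 = 235.13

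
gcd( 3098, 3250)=2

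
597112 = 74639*8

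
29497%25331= 4166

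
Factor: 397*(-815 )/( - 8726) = 323555/8726 = 2^(-1 )*5^1*163^1*397^1 * 4363^ ( - 1) 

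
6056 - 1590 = 4466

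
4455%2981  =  1474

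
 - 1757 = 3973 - 5730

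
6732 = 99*68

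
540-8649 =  - 8109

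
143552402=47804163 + 95748239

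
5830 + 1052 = 6882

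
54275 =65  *835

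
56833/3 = 18944 + 1/3 = 18944.33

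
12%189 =12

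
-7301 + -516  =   - 7817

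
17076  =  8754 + 8322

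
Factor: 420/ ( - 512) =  - 2^( - 7 ) *3^1*5^1*7^1 = - 105/128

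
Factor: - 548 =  - 2^2*137^1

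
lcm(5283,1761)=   5283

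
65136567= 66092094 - 955527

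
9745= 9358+387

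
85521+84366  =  169887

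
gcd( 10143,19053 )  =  9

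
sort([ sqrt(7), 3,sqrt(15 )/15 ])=[ sqrt (15 )/15, sqrt ( 7 ), 3] 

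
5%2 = 1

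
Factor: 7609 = 7^1*1087^1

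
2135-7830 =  - 5695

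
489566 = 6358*77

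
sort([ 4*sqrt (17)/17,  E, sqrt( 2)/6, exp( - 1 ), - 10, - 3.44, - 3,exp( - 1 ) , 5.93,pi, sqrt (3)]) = [ - 10, - 3.44, - 3,sqrt(2)/6 , exp( - 1), exp( - 1), 4*sqrt( 17)/17,sqrt( 3),E, pi,5.93]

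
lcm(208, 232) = 6032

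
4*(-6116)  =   - 24464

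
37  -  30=7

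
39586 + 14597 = 54183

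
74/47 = 1+ 27/47 = 1.57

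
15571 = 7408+8163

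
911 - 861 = 50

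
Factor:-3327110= - 2^1*5^1 * 332711^1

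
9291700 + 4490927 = 13782627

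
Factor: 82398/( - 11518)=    - 93/13= - 3^1*13^ ( - 1 )*31^1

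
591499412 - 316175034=275324378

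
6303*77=485331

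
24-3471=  - 3447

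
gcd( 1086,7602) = 1086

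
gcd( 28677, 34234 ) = 1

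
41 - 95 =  - 54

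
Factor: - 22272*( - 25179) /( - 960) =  - 2^2*3^1*5^(-1)*7^1*11^1*29^1*109^1 = - 2920764/5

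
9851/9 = 1094 + 5/9 =1094.56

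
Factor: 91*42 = 2^1*3^1*7^2*13^1 = 3822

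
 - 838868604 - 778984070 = - 1617852674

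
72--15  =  87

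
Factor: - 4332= - 2^2*3^1*19^2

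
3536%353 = 6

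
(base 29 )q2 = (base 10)756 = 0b1011110100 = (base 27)110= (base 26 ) 132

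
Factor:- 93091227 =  - 3^1*31030409^1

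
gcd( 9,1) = 1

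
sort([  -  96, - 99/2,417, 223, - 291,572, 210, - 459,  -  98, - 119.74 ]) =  [ - 459, - 291, - 119.74, - 98 , - 96,-99/2, 210,  223,417, 572] 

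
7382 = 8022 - 640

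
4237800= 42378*100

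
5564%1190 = 804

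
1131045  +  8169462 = 9300507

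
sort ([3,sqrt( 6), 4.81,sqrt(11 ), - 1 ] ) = [ - 1,sqrt(  6 ),3, sqrt(11 ) , 4.81]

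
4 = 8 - 4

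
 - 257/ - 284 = 257/284  =  0.90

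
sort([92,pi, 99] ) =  [ pi, 92, 99 ] 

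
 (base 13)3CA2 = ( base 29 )abm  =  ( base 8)21057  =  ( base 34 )7jd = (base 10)8751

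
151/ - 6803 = -1 + 6652/6803 = - 0.02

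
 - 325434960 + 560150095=234715135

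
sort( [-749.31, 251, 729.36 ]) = [ - 749.31, 251,729.36]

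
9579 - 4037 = 5542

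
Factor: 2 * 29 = 58= 2^1*29^1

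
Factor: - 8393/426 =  - 2^ (-1 )*3^(-1)*7^1*11^1*71^( - 1 )*109^1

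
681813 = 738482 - 56669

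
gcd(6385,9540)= 5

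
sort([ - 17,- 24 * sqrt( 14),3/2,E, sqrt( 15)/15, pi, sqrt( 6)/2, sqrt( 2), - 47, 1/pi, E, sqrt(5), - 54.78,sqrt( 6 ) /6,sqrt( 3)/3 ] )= [  -  24 * sqrt(14), - 54.78,  -  47,- 17 , sqrt( 15 )/15,1/pi,sqrt( 6)/6,sqrt( 3 )/3,sqrt( 6 ) /2, sqrt( 2), 3/2,sqrt( 5 ), E,E,pi]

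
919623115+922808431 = 1842431546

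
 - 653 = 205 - 858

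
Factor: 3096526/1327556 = 1548263/663778 =2^(-1 )*653^1*2371^1*331889^( - 1) 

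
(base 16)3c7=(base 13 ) 595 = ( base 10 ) 967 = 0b1111000111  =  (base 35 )rm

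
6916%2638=1640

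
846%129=72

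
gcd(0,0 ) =0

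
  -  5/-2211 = 5/2211  =  0.00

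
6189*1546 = 9568194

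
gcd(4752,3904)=16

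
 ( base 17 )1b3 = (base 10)479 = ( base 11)3a6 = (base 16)1df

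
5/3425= 1/685 = 0.00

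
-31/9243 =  - 1+9212/9243 = - 0.00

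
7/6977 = 7/6977 = 0.00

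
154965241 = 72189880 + 82775361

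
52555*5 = 262775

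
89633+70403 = 160036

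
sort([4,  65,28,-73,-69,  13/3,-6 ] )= [ - 73,-69,-6, 4,  13/3, 28,  65] 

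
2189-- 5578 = 7767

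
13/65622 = 13/65622 = 0.00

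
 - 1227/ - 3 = 409/1 = 409.00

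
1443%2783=1443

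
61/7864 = 61/7864=0.01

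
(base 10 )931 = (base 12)657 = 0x3a3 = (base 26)19l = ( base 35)QL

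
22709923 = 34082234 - 11372311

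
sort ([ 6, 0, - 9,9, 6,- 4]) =[ - 9, -4, 0, 6,6, 9]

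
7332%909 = 60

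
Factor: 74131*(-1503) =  - 3^2*167^1*74131^1 = - 111418893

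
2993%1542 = 1451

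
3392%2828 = 564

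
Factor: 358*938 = 335804 = 2^2 * 7^1 * 67^1 * 179^1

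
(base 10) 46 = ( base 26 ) 1k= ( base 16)2e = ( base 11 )42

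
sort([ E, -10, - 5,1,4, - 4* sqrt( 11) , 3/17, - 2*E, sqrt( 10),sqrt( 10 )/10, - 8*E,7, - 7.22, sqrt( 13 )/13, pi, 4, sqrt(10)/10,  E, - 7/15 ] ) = [ - 8*E, - 4*sqrt( 11), - 10, - 7.22,-2 * E, - 5, - 7/15, 3/17, sqrt( 13)/13,sqrt( 10 ) /10,  sqrt(10)/10, 1, E,E, pi,sqrt( 10 ),4, 4, 7 ] 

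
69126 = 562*123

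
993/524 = 1  +  469/524 = 1.90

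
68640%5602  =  1416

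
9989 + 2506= 12495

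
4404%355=144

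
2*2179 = 4358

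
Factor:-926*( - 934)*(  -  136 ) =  - 2^5*17^1*463^1*467^1 = -117624224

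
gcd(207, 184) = 23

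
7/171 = 7/171= 0.04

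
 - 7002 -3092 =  - 10094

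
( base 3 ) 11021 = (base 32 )3j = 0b1110011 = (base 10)115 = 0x73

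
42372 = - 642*( - 66) 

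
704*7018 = 4940672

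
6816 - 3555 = 3261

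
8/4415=8/4415 = 0.00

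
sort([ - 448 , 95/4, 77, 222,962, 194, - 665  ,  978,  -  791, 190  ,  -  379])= [ - 791, - 665, - 448, - 379, 95/4,77, 190, 194,  222 , 962, 978 ] 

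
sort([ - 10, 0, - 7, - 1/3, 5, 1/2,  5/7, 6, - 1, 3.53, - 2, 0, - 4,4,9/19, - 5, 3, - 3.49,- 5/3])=[- 10, - 7, - 5, - 4,-3.49, - 2, - 5/3, - 1, - 1/3, 0, 0,9/19, 1/2,5/7 , 3  ,  3.53,4, 5, 6]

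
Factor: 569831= 569831^1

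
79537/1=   79537 = 79537.00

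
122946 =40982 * 3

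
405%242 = 163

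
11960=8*1495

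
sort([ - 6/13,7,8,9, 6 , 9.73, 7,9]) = [-6/13 , 6, 7,7,8,9 , 9, 9.73 ]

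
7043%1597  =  655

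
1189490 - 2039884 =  - 850394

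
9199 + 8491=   17690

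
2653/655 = 4 + 33/655 = 4.05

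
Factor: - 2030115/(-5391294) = 676705/1797098 =2^( - 1)*5^1 *41^1*3301^1*898549^( - 1 )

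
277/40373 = 277/40373 = 0.01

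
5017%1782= 1453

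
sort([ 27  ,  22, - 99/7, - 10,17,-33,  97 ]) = [ - 33, - 99/7,  -  10,17, 22, 27  ,  97 ]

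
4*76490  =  305960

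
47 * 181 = 8507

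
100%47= 6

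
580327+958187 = 1538514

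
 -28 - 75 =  - 103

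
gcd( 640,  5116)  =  4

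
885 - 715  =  170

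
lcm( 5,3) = 15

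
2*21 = 42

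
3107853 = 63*49331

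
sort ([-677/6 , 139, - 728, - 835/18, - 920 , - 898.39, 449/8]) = [ - 920, - 898.39, - 728, - 677/6, - 835/18, 449/8, 139 ]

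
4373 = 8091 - 3718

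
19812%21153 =19812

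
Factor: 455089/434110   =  2^(-1 )*5^( - 1 )*83^1*5483^1 * 43411^(-1) 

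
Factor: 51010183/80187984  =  2^( - 4 ) * 3^ ( - 2)*7^1*17^1 * 428657^1*556861^( - 1) 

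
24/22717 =24/22717 = 0.00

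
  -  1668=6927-8595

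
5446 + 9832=15278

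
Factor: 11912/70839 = 2^3 * 3^( - 2)*17^(-1)*463^( - 1 )*1489^1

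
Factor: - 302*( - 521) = 157342 = 2^1*151^1 *521^1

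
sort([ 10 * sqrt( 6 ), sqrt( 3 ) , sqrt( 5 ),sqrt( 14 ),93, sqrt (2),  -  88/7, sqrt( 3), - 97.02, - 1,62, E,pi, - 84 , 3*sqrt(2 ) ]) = [ - 97.02, - 84, - 88/7, - 1, sqrt( 2), sqrt( 3), sqrt( 3), sqrt (5),E , pi, sqrt(14 ) , 3*sqrt( 2)  ,  10*sqrt ( 6 ), 62,93 ]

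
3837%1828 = 181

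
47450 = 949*50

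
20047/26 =771 +1/26=771.04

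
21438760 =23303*920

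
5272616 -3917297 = 1355319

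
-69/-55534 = 69/55534 = 0.00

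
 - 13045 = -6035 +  - 7010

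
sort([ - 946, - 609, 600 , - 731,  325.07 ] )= [ - 946,-731, - 609, 325.07 , 600 ] 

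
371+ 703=1074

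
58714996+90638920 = 149353916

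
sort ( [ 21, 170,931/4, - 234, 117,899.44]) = [-234, 21, 117,170,931/4, 899.44]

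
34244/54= 17122/27 = 634.15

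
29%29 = 0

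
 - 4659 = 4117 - 8776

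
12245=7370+4875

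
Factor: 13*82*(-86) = - 91676 = - 2^2*13^1*41^1*43^1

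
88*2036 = 179168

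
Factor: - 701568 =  - 2^7*3^3*7^1*29^1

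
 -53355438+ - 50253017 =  - 103608455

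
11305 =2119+9186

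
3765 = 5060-1295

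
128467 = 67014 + 61453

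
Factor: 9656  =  2^3*17^1*71^1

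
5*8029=40145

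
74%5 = 4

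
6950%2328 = 2294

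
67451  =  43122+24329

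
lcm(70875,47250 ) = 141750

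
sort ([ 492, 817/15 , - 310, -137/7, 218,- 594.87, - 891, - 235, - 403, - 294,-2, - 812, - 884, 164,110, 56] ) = [- 891, - 884 , - 812, - 594.87 ,- 403, - 310, - 294,-235, - 137/7,-2, 817/15, 56, 110, 164,218,492 ] 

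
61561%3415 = 91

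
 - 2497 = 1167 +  - 3664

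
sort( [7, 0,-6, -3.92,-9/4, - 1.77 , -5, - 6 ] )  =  [ - 6,  -  6, - 5,- 3.92,- 9/4, - 1.77, 0, 7 ]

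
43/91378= 43/91378= 0.00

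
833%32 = 1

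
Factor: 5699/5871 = 3^(- 1 ) * 19^(-1 ) *41^1* 103^( - 1)*139^1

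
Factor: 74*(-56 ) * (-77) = 319088  =  2^4*7^2*11^1*37^1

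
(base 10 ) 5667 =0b1011000100011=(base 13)276C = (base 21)chi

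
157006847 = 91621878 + 65384969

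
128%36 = 20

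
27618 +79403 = 107021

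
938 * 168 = 157584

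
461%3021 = 461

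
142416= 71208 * 2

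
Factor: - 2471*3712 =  - 9172352 = - 2^7*7^1 * 29^1* 353^1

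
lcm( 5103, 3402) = 10206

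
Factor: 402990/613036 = 2^ ( - 1)*3^1*5^1*7^1*19^1*101^1* 153259^( -1) = 201495/306518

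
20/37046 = 10/18523= 0.00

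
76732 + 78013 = 154745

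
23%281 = 23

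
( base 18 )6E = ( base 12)A2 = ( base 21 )5h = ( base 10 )122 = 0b1111010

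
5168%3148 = 2020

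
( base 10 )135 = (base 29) 4J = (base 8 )207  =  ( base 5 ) 1020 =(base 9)160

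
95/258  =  95/258 = 0.37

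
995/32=995/32 = 31.09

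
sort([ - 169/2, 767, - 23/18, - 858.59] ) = [ - 858.59, - 169/2, - 23/18, 767 ] 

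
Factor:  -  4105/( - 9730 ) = 2^( - 1)*7^( - 1 )*139^(-1 )*821^1  =  821/1946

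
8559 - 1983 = 6576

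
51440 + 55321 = 106761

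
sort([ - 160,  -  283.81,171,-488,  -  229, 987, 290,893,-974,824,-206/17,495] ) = [-974, - 488, - 283.81,- 229 , - 160, - 206/17,  171,290 , 495,824, 893,987] 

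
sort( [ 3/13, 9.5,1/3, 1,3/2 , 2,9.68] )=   [ 3/13, 1/3,  1, 3/2,2, 9.5, 9.68]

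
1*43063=43063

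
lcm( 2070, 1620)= 37260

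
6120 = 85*72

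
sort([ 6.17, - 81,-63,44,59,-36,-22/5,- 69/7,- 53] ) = [ - 81, -63,  -  53, -36,-69/7, - 22/5,6.17,44,59]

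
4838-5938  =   - 1100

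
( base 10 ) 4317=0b1000011011101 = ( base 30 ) 4nr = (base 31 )4F8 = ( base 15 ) 142c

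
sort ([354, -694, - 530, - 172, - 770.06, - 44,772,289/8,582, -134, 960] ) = [ - 770.06, - 694, - 530, - 172, - 134, - 44, 289/8, 354, 582,772,960 ] 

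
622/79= 622/79 = 7.87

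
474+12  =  486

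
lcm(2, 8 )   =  8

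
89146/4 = 44573/2=22286.50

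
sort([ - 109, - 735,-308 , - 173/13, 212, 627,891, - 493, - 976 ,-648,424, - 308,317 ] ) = [ - 976, - 735, - 648,-493, - 308, - 308, - 109, - 173/13, 212 , 317,424,627,  891 ] 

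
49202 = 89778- 40576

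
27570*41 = 1130370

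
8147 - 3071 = 5076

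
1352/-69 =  - 1352/69  =  - 19.59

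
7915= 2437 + 5478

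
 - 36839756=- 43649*844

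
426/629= 426/629 = 0.68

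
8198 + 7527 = 15725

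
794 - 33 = 761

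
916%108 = 52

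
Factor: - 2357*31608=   -  2^3*3^2*439^1  *  2357^1 =-74500056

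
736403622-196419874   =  539983748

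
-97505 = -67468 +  - 30037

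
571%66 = 43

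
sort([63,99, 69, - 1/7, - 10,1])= [-10,-1/7,1 , 63, 69,99]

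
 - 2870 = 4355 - 7225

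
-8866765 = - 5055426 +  - 3811339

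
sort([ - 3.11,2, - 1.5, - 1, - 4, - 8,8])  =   [ - 8, -4, - 3.11 ,-1.5, - 1, 2, 8]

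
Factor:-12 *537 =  - 2^2*3^2*179^1 = - 6444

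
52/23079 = 52/23079 = 0.00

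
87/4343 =87/4343 = 0.02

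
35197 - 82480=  - 47283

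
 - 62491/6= - 62491/6 = -10415.17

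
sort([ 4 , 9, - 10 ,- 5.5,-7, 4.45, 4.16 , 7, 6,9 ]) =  [ -10, - 7, - 5.5,4,4.16 , 4.45,6, 7,9,  9 ] 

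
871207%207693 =40435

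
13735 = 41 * 335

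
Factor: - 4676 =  - 2^2*7^1 *167^1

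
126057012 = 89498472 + 36558540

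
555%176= 27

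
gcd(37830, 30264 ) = 7566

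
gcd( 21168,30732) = 12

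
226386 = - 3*( - 75462)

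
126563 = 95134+31429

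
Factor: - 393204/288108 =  - 3^( - 1 )*7^1*31^1*53^( - 1 ) = - 217/159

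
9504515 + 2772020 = 12276535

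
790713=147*5379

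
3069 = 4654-1585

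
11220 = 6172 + 5048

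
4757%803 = 742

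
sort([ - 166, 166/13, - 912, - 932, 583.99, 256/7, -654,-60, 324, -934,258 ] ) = [ - 934 ,-932,- 912,  -  654, - 166, - 60, 166/13, 256/7,258, 324,  583.99]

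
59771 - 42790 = 16981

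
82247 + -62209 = 20038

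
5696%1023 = 581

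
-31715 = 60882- 92597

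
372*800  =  297600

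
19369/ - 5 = - 19369/5 = - 3873.80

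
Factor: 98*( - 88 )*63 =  - 2^4 *3^2*7^3 * 11^1= - 543312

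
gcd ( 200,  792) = 8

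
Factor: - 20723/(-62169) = 1/3 = 3^( - 1 )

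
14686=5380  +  9306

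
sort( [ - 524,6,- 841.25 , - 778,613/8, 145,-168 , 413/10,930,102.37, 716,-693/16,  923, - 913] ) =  [  -  913,-841.25, - 778,-524,  -  168 ,-693/16,6,413/10 , 613/8,102.37, 145,716  ,  923, 930]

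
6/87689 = 6/87689 = 0.00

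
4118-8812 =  - 4694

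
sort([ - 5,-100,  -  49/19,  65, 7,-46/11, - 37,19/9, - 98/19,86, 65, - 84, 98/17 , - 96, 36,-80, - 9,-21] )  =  [-100  , - 96, - 84, - 80, - 37, - 21,-9, - 98/19, - 5, - 46/11, - 49/19, 19/9, 98/17,7, 36, 65,65,  86]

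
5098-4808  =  290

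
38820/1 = 38820 = 38820.00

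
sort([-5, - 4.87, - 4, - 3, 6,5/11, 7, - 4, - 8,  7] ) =[ - 8, - 5,-4.87, - 4, - 4, - 3,  5/11, 6, 7,7]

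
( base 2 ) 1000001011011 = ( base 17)e85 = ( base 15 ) 1392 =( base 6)31215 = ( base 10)4187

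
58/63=58/63 = 0.92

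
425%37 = 18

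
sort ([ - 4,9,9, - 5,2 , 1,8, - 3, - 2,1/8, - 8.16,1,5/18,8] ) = [ - 8.16,-5, - 4, - 3, - 2,1/8, 5/18,1,1,2, 8,8 , 9,  9]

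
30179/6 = 30179/6  =  5029.83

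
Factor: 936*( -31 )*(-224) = 2^8*3^2  *7^1*13^1*31^1 = 6499584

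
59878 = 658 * 91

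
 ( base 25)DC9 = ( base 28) AL6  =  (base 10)8434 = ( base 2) 10000011110010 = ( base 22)H98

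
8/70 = 4/35 =0.11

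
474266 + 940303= 1414569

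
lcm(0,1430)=0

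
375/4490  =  75/898 = 0.08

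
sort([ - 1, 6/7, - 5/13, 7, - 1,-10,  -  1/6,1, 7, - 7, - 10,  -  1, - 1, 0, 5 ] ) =[ - 10, - 10 , - 7, -1, -1,  -  1, -1,-5/13,-1/6, 0, 6/7,1, 5,7,7]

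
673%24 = 1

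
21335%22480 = 21335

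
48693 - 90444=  - 41751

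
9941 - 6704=3237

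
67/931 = 67/931 = 0.07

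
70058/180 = 389 + 19/90 = 389.21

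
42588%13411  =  2355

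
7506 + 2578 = 10084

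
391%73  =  26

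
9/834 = 3/278  =  0.01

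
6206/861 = 6206/861  =  7.21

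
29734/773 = 29734/773 = 38.47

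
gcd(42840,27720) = 2520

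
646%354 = 292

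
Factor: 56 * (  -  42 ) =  - 2^4 * 3^1 * 7^2 =-2352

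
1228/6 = 204 + 2/3 = 204.67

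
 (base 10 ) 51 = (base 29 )1m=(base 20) 2b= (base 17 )30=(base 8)63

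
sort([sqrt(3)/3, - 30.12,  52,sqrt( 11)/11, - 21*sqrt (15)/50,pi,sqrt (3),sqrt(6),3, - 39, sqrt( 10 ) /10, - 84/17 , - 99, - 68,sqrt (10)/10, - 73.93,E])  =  [ - 99,  -  73.93,  -  68, - 39, - 30.12, - 84/17, - 21*sqrt(15 ) /50,sqrt( 11) /11,sqrt (10)/10,sqrt (10)/10, sqrt( 3)/3,sqrt( 3),sqrt(  6),E,3,pi, 52]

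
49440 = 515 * 96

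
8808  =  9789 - 981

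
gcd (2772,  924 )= 924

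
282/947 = 282/947= 0.30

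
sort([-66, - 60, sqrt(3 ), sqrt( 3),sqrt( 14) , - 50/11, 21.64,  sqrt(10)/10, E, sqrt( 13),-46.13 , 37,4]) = [ - 66, - 60,-46.13, - 50/11, sqrt( 10)/10,sqrt( 3 ),sqrt(3 ),E,sqrt(13), sqrt( 14 ), 4,21.64, 37]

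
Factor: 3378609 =3^2*13^1*67^1 * 431^1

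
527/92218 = 527/92218 = 0.01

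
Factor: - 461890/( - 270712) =2^ ( - 2 )*5^1*11^1*17^1*137^( - 1)= 935/548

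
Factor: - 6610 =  -2^1*5^1*661^1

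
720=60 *12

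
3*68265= 204795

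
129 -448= - 319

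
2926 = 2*1463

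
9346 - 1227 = 8119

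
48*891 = 42768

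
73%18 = 1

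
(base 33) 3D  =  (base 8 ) 160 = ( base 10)112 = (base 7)220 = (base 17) 6A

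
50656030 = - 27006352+77662382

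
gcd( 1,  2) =1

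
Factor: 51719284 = 2^2*31^1*631^1 * 661^1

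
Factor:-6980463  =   -3^2*7^1*179^1*619^1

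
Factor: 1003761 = 3^2*11^1 *10139^1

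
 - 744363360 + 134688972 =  - 609674388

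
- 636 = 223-859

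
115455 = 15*7697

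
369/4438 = 369/4438 = 0.08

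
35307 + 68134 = 103441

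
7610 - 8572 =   -  962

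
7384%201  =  148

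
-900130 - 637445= - 1537575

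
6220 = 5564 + 656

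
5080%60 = 40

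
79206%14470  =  6856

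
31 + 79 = 110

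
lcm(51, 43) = 2193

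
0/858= 0 = 0.00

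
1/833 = 1/833 = 0.00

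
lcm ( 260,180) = 2340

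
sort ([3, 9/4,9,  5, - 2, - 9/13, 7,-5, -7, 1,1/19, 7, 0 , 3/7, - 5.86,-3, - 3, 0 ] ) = [ - 7, - 5.86,  -  5, - 3 , -3,-2,-9/13, 0,0, 1/19,3/7,1, 9/4, 3, 5,  7,  7, 9 ] 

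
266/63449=266/63449  =  0.00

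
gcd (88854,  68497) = 1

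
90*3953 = 355770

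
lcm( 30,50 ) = 150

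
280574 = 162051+118523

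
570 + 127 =697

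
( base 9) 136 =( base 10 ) 114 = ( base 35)39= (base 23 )4m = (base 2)1110010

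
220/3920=11/196 = 0.06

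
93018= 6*15503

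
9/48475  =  9/48475  =  0.00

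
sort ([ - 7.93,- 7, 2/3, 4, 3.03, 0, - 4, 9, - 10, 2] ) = [-10, - 7.93, - 7, - 4,  0,  2/3, 2, 3.03,4, 9]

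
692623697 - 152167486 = 540456211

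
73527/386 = 73527/386 = 190.48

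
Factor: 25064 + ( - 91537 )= - 66473 = -  11^1*6043^1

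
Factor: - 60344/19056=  - 19/6 =- 2^( - 1 )* 3^ (- 1)*19^1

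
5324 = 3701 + 1623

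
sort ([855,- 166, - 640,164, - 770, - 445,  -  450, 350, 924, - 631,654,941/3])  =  [ - 770, - 640, - 631, - 450,-445,-166,164,  941/3,350 , 654, 855,924]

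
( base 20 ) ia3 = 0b1110011101011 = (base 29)8N8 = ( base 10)7403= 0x1CEB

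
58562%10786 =4632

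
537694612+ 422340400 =960035012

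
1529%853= 676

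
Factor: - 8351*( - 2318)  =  19357618 = 2^1 * 7^1*19^1*61^1*1193^1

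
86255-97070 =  - 10815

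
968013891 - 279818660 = 688195231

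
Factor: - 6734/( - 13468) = 2^( - 1 ) = 1/2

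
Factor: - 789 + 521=  -  2^2*67^1 =- 268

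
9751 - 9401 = 350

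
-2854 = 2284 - 5138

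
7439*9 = 66951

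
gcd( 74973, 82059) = 3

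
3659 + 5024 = 8683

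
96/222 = 16/37 = 0.43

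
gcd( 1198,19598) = 2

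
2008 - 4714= - 2706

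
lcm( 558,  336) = 31248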